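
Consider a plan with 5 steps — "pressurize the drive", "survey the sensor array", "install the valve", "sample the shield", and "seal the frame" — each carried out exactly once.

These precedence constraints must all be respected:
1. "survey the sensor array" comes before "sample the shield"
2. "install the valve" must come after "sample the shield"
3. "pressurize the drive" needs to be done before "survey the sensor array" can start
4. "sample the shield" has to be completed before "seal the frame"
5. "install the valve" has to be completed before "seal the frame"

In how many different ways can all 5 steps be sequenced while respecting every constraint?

1

"pressurize the drive" is the only step with nothing required before it, so every ordering starts there.
Continuing from there, at each step only one step has all its prerequisites placed, so the ordering is fully determined — there is exactly 1.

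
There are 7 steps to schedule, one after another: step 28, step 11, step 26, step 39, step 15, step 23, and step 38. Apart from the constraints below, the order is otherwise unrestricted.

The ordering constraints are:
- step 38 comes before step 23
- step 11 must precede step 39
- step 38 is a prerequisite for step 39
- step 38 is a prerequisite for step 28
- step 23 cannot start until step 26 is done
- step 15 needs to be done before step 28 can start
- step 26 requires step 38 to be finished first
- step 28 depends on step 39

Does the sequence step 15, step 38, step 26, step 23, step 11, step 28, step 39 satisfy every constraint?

Here step 39 comes after step 28.
Since step 39 is required before step 28, the ordering is invalid.

No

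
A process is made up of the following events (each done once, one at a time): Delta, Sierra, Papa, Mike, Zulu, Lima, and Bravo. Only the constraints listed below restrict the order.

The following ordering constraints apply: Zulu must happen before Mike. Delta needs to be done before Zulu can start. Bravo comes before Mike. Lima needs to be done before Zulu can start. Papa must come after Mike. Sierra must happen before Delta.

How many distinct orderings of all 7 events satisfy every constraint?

15

3 events have no prerequisites (Sierra, Lima, Bravo), so any of them could come first.
Systematically extending each partial ordering one event at a time and counting, there are 15 complete orderings.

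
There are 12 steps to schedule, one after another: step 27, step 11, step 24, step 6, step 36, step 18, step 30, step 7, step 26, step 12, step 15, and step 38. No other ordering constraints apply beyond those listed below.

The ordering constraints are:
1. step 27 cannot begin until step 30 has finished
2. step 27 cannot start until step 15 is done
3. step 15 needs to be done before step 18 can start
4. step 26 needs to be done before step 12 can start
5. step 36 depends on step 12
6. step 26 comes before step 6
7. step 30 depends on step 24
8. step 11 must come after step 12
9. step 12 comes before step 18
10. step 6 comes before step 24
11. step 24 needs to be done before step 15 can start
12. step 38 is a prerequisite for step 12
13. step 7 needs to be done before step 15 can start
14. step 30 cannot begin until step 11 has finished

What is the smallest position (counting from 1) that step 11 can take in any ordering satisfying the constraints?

4

The steps that are forced before step 11, directly or transitively, are step 26, step 12, step 38. That's 3 steps.
So at minimum 3 steps come before step 11, putting step 11 no earlier than position 4. That position is achievable by scheduling exactly those predecessors first.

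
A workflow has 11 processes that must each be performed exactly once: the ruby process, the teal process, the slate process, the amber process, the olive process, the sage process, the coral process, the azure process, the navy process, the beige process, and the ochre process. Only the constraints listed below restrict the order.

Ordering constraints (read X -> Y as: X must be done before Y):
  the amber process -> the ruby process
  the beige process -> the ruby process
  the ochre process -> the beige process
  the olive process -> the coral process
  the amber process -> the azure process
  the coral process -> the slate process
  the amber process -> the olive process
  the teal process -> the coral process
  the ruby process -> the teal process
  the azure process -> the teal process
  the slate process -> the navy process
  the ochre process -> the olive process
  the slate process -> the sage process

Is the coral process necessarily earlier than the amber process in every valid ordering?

No

In fact the dependencies run the other way: the amber process → the olive process → the coral process.
So the coral process never precedes the amber process.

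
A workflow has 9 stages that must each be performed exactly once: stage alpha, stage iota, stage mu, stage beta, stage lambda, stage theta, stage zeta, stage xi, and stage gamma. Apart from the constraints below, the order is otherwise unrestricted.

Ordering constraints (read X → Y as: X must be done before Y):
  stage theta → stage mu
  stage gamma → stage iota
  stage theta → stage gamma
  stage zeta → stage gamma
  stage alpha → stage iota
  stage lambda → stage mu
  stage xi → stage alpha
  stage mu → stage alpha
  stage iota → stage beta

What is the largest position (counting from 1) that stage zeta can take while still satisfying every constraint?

6

Every stage that must follow stage zeta has to come after it. Tracing all chains starting from stage zeta, those stages are: stage iota, stage beta, stage gamma — 3 in total.
With 3 mandatory successors out of 9 stages total, the latest slot for stage zeta is 9−3 = 6, and it's reachable by doing all non-successors before stage zeta.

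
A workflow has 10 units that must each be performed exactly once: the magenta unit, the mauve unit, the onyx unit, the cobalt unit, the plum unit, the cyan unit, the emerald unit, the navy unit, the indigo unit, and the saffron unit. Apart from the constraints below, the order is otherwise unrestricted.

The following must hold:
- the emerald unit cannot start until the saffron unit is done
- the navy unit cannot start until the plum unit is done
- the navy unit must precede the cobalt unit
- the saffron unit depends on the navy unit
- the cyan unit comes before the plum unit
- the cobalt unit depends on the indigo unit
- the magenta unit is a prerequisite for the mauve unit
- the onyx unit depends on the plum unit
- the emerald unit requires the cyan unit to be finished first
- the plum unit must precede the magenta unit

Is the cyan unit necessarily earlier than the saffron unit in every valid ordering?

Yes

Chaining the stated constraints: the cyan unit → the plum unit → the navy unit → the saffron unit.
So the cyan unit must precede the saffron unit in any valid ordering.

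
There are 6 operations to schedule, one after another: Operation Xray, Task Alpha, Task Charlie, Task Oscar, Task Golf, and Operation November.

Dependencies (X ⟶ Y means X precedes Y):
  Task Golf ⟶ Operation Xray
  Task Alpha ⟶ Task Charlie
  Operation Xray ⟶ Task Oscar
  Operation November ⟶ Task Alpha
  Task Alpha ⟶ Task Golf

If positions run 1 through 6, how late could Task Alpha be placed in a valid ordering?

Following every chain forward from Task Alpha, the operations that must come later are Operation Xray, Task Charlie, Task Oscar, Task Golf — 4 of them.
With 4 mandatory successors out of 6 operations total, the latest slot for Task Alpha is 6−4 = 2, and it's reachable by doing all non-successors before Task Alpha.

2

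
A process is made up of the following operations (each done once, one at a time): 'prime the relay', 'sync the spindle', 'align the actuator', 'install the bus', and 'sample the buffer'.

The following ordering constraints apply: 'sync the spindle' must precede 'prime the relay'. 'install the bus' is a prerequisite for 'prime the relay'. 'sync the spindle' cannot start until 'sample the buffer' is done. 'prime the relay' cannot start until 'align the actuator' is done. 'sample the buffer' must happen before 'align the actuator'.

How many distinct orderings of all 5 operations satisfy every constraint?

2 operations have no prerequisites ('install the bus', 'sample the buffer'), so any of them could come first.
Systematically extending each partial ordering one operation at a time and counting, there are 8 complete orderings.

8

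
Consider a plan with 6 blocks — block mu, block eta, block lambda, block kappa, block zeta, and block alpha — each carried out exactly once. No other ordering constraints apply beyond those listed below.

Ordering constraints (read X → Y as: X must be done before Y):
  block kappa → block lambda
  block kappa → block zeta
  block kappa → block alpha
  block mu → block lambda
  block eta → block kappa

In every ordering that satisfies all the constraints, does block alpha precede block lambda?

Block alpha and block lambda are not related by any chain of constraints.
So block alpha can come before block lambda or after — it is not forced.

No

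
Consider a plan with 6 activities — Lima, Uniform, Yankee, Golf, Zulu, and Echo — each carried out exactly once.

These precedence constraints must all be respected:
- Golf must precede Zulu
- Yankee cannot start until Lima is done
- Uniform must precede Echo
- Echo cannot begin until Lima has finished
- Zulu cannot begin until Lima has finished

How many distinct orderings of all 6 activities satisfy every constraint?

66

3 activities have no prerequisites (Lima, Uniform, Golf), so any of them could come first.
Counting all ways to extend the partial order to a total order gives 66.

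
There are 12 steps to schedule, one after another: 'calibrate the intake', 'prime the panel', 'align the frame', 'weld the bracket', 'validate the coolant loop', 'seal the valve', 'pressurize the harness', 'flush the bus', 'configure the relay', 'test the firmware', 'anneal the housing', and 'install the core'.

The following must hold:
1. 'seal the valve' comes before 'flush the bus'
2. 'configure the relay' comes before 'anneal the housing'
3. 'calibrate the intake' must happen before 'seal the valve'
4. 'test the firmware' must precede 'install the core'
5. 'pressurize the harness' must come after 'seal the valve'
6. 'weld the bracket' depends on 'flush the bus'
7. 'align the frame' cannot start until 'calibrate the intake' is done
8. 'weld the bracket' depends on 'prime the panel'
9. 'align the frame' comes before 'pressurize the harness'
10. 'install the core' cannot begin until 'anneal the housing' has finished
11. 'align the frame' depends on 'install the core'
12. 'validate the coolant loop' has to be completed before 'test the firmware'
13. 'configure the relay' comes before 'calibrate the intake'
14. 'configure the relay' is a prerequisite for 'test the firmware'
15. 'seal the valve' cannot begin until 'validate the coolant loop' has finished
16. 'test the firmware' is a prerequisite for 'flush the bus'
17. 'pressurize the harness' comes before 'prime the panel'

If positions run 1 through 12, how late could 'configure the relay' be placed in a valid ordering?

Every step that must follow 'configure the relay' has to come after it. Tracing all chains starting from 'configure the relay', those steps are: 'calibrate the intake', 'prime the panel', 'align the frame', 'weld the bracket', 'seal the valve', 'pressurize the harness', 'flush the bus', 'test the firmware', 'anneal the housing', 'install the core' — 10 in total.
So at least 10 steps follow 'configure the relay', putting 'configure the relay' no later than position 2. That position is achievable by scheduling everything else first.

2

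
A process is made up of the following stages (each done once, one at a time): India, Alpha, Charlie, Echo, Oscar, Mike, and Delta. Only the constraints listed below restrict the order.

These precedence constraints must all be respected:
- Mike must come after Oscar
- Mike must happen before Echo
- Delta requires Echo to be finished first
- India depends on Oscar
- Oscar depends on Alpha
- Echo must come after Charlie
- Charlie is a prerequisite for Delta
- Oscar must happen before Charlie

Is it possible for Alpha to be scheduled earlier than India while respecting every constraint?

Yes

The constraints force Alpha before India, so yes — every valid ordering has Alpha earlier.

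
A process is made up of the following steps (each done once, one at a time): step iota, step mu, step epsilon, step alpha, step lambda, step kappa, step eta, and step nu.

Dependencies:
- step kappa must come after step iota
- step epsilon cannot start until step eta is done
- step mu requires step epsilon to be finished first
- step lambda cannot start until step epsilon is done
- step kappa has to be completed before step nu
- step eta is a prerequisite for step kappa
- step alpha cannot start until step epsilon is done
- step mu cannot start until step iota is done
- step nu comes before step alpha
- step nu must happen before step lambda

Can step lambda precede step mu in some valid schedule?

The constraints leave step lambda and step mu unordered relative to each other; nothing requires step mu earlier.
That means at least one valid schedule has step lambda before step mu.

Yes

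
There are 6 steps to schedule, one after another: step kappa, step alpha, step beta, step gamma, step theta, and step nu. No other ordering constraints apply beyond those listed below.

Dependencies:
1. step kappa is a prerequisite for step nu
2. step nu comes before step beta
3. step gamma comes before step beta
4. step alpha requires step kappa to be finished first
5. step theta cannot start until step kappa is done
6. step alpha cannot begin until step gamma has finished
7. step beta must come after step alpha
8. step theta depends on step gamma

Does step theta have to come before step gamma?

There is a chain step gamma → step theta, which puts step gamma before step theta.
So step theta does not have to come before step gamma — it cannot.

No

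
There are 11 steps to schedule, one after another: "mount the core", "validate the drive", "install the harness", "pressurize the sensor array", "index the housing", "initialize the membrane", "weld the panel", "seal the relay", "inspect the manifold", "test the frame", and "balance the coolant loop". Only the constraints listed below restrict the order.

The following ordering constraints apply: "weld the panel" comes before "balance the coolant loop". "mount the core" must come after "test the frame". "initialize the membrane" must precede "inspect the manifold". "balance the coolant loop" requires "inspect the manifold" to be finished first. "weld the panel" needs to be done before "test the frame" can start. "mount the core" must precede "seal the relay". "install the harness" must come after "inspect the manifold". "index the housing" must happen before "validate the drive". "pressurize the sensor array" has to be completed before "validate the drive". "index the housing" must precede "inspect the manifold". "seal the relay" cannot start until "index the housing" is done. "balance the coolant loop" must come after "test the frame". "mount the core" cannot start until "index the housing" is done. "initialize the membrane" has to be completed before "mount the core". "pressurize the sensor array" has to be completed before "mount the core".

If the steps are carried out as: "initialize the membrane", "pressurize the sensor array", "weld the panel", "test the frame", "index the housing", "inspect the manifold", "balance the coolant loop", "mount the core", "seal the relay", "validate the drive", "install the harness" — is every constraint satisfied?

Yes

Every stated constraint is respected: "pressurize the sensor array" sits at position 2, ahead of "validate the drive" at position 10, and each of the other listed pairs likewise has the predecessor earlier in the sequence.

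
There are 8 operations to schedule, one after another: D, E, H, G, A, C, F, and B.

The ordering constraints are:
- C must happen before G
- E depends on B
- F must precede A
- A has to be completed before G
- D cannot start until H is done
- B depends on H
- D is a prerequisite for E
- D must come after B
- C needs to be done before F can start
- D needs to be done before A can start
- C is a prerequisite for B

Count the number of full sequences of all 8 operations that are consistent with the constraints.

2 operations have no prerequisites (H, C), so any of them could come first.
Enumerating by repeatedly choosing an available operation (one whose prerequisites are all placed) gives 23 distinct complete orderings.

23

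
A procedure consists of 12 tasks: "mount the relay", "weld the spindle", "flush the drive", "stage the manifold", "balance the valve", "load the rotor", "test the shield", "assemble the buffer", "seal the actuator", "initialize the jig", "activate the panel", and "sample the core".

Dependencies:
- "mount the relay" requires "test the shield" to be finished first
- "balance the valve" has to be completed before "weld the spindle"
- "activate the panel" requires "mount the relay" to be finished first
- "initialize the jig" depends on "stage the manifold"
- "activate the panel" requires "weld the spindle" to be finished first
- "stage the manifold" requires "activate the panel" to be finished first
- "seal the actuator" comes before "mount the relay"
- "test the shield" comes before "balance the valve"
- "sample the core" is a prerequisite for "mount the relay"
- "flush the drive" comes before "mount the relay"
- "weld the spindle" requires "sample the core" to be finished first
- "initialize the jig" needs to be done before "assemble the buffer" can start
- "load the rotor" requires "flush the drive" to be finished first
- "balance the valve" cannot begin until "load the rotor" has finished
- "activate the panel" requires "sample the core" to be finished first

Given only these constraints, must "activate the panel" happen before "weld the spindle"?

There is a chain "weld the spindle" → "activate the panel", which puts "weld the spindle" before "activate the panel".
So "activate the panel" never precedes "weld the spindle".

No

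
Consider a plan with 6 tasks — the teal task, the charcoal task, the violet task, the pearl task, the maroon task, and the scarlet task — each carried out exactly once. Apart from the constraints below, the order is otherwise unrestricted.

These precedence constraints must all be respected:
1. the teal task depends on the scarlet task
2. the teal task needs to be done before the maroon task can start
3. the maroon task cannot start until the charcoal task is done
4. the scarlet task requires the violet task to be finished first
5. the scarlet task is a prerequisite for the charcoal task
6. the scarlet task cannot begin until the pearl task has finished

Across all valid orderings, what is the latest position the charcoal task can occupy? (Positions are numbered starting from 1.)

Following the constraints forward from the charcoal task, its only required successor is the maroon task.
With 1 mandatory successor out of 6 tasks total, the latest slot for the charcoal task is 6−1 = 5, and it's reachable by doing all non-successors before the charcoal task.

5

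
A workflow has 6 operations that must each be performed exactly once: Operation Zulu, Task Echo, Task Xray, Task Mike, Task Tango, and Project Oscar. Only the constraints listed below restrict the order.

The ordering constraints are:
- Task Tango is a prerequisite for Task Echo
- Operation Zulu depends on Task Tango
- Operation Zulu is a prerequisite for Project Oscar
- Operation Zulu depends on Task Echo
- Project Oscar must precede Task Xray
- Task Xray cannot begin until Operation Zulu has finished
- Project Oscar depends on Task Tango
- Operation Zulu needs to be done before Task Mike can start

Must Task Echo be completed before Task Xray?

Yes

There is a constraint chain Task Echo → Operation Zulu → Task Xray.
That forces Task Echo before Task Xray in every valid schedule.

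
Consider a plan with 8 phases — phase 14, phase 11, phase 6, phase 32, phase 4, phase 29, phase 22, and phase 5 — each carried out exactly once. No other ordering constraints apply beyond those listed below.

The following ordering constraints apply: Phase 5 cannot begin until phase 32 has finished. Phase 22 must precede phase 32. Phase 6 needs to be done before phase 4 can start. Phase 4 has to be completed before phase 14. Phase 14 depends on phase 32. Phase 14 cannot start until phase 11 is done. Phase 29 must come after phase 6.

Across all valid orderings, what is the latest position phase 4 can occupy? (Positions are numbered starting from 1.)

The only phase forced after phase 4 (directly or by a chain) is phase 14.
With 1 mandatory successor out of 8 phases total, the latest slot for phase 4 is 8−1 = 7, and it's reachable by doing all non-successors before phase 4.

7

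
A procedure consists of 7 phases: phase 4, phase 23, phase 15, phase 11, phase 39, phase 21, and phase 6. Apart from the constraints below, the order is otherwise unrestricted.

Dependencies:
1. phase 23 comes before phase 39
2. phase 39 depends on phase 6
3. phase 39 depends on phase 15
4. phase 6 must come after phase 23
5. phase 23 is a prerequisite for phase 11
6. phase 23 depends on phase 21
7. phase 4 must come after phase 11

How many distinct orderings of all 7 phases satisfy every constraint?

2 phases have no prerequisites (phase 15, phase 21), so any of them could come first.
Systematically extending each partial ordering one phase at a time and counting, there are 32 complete orderings.

32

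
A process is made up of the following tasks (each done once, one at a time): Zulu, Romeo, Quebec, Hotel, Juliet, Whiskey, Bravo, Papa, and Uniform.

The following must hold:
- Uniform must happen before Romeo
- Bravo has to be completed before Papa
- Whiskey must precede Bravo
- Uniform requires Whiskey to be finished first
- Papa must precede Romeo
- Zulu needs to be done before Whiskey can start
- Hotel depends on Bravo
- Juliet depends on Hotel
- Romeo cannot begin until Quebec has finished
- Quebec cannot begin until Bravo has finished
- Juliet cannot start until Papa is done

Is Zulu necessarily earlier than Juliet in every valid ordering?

Yes

Following the dependencies: Zulu → Whiskey → Bravo → Hotel → Juliet.
Hence Zulu necessarily comes before Juliet.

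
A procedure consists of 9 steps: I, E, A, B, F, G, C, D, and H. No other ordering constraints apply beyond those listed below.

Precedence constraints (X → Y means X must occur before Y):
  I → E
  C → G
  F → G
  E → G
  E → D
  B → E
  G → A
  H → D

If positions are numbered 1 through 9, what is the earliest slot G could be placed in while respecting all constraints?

6

The steps that are forced before G, directly or transitively, are I, E, B, F, C. That's 5 steps.
With 5 mandatory predecessors, the earliest G can sit is position 5+1 = 6, and placing just those 5 first achieves it.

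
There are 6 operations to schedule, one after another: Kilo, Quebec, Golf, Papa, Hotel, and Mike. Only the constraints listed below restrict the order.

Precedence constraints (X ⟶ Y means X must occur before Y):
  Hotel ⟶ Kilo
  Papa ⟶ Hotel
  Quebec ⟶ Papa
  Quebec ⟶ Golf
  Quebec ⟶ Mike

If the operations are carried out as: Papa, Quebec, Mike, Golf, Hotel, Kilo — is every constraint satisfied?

The sequence places Papa ahead of Quebec.
Since Quebec is required before Papa, the ordering is invalid.

No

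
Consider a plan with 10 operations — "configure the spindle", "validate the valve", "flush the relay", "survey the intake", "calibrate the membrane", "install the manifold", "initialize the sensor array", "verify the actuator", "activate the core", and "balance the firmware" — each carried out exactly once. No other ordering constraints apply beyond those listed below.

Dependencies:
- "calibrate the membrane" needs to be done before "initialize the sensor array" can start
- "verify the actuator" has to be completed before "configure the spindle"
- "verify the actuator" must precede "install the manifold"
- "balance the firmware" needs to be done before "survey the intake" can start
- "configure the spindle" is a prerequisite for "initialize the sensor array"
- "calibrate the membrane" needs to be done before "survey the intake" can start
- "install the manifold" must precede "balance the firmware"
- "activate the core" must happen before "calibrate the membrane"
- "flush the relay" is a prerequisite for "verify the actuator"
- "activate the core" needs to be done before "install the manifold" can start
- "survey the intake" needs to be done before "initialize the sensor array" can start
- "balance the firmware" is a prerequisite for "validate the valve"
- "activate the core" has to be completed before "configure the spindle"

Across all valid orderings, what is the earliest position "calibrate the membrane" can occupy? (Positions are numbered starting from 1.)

Working backwards through the constraints from "calibrate the membrane", its only required predecessor is "activate the core".
With 1 mandatory predecessor, the earliest "calibrate the membrane" can sit is position 1+1 = 2, and placing just that one first achieves it.

2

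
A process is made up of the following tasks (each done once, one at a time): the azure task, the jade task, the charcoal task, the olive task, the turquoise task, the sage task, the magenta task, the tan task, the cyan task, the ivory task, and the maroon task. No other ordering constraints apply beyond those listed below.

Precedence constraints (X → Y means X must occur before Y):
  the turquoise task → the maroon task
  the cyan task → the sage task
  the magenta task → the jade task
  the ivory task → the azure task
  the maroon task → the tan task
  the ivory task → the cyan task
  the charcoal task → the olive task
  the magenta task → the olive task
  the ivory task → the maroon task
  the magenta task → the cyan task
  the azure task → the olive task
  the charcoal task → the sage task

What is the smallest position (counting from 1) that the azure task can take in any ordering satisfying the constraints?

2

Working backwards through the constraints from the azure task, its only required predecessor is the ivory task.
With 1 mandatory predecessor, the earliest the azure task can sit is position 1+1 = 2, and placing just that one first achieves it.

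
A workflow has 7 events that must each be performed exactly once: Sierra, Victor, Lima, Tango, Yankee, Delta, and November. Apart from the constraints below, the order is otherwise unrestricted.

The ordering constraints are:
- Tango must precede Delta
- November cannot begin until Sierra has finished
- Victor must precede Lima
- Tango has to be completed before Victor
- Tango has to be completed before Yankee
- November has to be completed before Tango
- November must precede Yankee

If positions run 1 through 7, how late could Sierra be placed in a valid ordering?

Following every chain forward from Sierra, the events that must come later are Victor, Lima, Tango, Yankee, Delta, November — 6 of them.
So at least 6 events follow Sierra, putting Sierra no later than position 1. That position is achievable by scheduling everything else first.

1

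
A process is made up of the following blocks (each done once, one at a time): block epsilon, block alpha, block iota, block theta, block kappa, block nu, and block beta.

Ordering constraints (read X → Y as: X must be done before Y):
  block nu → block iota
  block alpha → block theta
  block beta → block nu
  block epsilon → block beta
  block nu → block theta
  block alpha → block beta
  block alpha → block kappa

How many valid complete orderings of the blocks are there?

2 blocks have no prerequisites (block epsilon, block alpha), so any of them could come first.
Counting all ways to extend the partial order to a total order gives 22.

22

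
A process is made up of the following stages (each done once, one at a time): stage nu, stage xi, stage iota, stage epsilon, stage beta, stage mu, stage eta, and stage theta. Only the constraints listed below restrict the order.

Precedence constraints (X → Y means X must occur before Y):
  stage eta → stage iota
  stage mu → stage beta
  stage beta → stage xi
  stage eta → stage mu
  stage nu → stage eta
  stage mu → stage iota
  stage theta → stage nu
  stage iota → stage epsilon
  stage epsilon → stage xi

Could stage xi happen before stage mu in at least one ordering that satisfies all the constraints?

No

Following stage mu → stage beta → stage xi, stage mu must precede stage xi in every valid ordering.
Hence stage xi can never be scheduled before stage mu.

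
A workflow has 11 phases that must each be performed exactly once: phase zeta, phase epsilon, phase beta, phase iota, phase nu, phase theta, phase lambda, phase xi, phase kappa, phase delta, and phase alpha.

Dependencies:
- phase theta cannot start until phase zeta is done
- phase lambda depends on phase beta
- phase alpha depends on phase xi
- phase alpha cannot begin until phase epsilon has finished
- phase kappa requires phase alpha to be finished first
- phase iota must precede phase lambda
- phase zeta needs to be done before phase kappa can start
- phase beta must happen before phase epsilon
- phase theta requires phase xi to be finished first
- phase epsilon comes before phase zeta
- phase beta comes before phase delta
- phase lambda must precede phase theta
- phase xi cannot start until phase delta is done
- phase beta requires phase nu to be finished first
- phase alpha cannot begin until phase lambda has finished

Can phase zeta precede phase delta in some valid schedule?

Yes

No chain of constraints runs from phase delta to phase zeta, so phase delta is not required to come first.
So a valid ordering placing phase zeta earlier than phase delta exists.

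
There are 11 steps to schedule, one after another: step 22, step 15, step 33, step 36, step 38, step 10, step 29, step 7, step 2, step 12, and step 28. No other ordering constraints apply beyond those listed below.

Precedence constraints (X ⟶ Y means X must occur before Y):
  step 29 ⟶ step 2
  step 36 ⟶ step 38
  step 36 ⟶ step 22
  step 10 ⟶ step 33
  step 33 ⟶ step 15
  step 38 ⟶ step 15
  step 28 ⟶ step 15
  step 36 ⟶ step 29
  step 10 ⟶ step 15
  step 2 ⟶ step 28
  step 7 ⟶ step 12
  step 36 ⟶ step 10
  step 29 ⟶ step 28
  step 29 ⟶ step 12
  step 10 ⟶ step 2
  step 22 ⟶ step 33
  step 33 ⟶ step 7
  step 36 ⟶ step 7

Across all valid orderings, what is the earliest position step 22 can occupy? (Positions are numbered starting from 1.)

The only step forced before step 22 (directly or transitively) is step 36.
With 1 mandatory predecessor, the earliest step 22 can sit is position 1+1 = 2, and placing just that one first achieves it.

2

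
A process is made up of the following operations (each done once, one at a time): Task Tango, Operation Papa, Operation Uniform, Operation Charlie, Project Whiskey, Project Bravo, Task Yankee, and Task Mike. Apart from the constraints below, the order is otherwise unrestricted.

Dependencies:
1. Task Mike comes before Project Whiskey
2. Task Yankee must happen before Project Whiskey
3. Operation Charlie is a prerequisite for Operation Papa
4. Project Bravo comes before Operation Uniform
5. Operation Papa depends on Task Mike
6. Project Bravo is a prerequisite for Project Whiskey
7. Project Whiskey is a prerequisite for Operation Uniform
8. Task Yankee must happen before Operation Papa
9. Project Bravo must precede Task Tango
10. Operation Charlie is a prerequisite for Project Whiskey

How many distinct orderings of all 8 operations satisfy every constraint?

The operations with no prerequisites are Operation Charlie, Project Bravo, Task Yankee, Task Mike; any of them can be placed first.
Counting all ways to extend the partial order to a total order gives 414.

414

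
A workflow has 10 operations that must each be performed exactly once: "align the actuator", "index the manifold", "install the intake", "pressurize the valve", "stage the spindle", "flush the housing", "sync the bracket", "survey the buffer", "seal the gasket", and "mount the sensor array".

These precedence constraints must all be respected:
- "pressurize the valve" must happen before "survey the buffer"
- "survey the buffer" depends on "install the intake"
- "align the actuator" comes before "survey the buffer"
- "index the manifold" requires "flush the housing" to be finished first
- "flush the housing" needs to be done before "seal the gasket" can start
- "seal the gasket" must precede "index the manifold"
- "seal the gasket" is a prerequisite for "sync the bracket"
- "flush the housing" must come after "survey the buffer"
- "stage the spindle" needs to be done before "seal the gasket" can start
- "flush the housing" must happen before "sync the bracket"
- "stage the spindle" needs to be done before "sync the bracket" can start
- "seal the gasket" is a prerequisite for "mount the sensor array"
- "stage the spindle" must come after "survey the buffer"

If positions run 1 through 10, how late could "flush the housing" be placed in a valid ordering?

The operations that are forced after "flush the housing", directly or by a chain of constraints, are "index the manifold", "sync the bracket", "seal the gasket", "mount the sensor array". That's 4 operations.
So at least 4 operations follow "flush the housing", putting "flush the housing" no later than position 6. That position is achievable by scheduling everything else first.

6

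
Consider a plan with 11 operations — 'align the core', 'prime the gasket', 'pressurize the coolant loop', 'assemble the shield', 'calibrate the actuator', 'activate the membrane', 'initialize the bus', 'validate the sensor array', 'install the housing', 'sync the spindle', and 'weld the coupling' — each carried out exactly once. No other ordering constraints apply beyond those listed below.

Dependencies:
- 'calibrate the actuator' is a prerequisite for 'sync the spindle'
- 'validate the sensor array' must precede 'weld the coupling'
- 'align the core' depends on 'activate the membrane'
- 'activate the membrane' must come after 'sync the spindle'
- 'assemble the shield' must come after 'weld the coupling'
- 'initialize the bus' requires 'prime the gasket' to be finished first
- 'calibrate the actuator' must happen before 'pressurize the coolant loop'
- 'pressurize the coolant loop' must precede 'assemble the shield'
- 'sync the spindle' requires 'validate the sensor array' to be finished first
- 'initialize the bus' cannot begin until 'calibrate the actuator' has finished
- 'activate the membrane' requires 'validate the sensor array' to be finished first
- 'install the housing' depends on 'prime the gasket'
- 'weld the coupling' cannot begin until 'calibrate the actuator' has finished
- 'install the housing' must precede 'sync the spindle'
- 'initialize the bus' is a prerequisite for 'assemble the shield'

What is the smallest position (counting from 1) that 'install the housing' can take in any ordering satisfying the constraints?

Working backwards through the constraints from 'install the housing', its only required predecessor is 'prime the gasket'.
So at minimum 1 operation comes before 'install the housing', putting 'install the housing' no earlier than position 2. That position is achievable by scheduling exactly that predecessor first.

2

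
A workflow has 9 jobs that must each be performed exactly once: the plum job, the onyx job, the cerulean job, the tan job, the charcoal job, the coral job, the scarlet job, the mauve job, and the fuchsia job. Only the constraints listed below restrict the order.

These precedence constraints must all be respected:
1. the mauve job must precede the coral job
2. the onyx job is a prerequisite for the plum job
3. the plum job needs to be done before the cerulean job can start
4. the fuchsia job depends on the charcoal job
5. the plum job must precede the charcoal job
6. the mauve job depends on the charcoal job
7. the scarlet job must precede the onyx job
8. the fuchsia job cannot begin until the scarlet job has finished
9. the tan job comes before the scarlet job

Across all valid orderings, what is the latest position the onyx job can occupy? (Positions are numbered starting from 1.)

Every job that must follow the onyx job has to come after it. Tracing all chains starting from the onyx job, those jobs are: the plum job, the cerulean job, the charcoal job, the coral job, the mauve job, the fuchsia job — 6 in total.
So at least 6 jobs follow the onyx job, putting the onyx job no later than position 3. That position is achievable by scheduling everything else first.

3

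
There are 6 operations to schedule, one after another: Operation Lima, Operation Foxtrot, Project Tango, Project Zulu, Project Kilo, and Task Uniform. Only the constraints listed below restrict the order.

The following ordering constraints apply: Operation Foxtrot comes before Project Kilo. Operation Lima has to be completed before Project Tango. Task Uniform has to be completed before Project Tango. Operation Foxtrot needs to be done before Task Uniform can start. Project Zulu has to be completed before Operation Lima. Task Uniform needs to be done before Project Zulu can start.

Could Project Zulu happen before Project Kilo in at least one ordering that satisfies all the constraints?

The constraints leave Project Zulu and Project Kilo unordered relative to each other; nothing requires Project Kilo earlier.
That means at least one valid schedule has Project Zulu before Project Kilo.

Yes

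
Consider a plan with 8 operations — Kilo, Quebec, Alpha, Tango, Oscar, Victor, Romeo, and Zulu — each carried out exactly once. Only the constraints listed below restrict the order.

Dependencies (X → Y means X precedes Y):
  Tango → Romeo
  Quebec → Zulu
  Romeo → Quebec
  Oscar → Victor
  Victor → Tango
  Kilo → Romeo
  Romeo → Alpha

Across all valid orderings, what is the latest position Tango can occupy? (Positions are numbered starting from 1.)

4

Following every chain forward from Tango, the operations that must come later are Quebec, Alpha, Romeo, Zulu — 4 of them.
So at least 4 operations follow Tango, putting Tango no later than position 4. That position is achievable by scheduling everything else first.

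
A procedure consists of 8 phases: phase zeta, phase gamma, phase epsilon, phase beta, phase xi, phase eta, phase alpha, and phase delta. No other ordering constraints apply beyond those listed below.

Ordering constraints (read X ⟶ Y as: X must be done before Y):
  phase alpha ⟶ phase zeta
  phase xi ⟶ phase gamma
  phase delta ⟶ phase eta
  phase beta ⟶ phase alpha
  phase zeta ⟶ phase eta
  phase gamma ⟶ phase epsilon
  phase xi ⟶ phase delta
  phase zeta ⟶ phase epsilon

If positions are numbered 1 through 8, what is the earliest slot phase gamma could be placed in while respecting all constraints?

2

The only phase forced before phase gamma (directly or transitively) is phase xi.
With 1 mandatory predecessor, the earliest phase gamma can sit is position 1+1 = 2, and placing just that one first achieves it.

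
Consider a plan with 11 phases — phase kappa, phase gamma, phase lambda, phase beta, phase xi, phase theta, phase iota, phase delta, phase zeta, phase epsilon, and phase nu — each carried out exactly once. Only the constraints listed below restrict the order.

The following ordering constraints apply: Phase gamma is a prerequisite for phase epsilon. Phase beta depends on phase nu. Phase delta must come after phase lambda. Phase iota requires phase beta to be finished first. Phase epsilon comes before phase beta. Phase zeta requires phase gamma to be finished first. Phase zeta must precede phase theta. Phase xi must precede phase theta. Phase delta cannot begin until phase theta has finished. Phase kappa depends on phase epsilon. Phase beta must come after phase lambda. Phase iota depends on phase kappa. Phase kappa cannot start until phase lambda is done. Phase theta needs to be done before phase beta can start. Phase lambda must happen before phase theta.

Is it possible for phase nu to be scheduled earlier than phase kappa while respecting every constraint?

Yes

No chain of constraints runs from phase kappa to phase nu, so phase kappa is not required to come first.
That means at least one valid schedule has phase nu before phase kappa.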